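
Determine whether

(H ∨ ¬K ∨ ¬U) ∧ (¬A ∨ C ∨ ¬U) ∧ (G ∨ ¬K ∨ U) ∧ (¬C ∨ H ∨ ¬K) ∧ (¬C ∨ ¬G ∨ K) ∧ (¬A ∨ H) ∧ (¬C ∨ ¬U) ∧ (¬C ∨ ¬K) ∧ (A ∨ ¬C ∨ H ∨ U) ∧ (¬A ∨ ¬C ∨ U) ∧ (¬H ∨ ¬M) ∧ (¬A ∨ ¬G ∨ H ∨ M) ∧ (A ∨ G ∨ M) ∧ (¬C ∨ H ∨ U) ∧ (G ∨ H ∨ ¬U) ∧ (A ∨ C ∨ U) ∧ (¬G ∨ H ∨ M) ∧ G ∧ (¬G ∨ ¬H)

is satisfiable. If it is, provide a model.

G: True, K: False, H: False, U: True, C: False, M: True, A: False

Unit clause (G) forces G = True.
In (¬G ∨ ¬H) only ¬H is left, so H = False.
In (¬A ∨ H) only ¬A is left, so A = False.
In (¬G ∨ H ∨ M) only M is left, so M = True.
Try K = True:
  (H ∨ ¬K ∨ ¬U) forces U = False.
  (¬C ∨ H ∨ ¬K) forces C = False.
  clause (A ∨ C ∨ U) is falsified — backtrack.
So K = False.
  then (¬C ∨ ¬G ∨ K) forces C = False.
  then (A ∨ C ∨ U) forces U = True.
All clauses satisfied.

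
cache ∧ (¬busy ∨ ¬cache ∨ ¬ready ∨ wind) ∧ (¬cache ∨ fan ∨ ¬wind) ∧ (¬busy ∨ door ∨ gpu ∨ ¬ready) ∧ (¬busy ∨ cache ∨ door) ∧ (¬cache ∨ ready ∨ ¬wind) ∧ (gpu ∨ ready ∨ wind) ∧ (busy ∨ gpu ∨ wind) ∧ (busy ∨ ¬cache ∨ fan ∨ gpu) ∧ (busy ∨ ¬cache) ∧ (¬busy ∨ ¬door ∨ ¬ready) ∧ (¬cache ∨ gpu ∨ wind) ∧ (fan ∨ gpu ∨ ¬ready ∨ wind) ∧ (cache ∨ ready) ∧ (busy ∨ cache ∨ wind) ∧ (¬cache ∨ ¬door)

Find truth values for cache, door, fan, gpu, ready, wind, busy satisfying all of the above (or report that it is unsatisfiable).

Unit clause (cache) forces cache = True.
In (busy ∨ ¬cache) only busy is left, so busy = True.
In (¬cache ∨ ¬door) only ¬door is left, so door = False.
Set fan = True.
Set gpu = True.
Set ready = True.
  then (¬busy ∨ ¬cache ∨ ¬ready ∨ wind) forces wind = True.
All clauses satisfied.

cache = True, door = False, fan = True, gpu = True, ready = True, wind = True, busy = True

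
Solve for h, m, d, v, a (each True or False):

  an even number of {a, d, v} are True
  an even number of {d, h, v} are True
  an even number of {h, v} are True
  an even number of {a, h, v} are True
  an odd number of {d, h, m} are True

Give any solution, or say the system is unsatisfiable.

h=F, m=T, d=F, v=F, a=F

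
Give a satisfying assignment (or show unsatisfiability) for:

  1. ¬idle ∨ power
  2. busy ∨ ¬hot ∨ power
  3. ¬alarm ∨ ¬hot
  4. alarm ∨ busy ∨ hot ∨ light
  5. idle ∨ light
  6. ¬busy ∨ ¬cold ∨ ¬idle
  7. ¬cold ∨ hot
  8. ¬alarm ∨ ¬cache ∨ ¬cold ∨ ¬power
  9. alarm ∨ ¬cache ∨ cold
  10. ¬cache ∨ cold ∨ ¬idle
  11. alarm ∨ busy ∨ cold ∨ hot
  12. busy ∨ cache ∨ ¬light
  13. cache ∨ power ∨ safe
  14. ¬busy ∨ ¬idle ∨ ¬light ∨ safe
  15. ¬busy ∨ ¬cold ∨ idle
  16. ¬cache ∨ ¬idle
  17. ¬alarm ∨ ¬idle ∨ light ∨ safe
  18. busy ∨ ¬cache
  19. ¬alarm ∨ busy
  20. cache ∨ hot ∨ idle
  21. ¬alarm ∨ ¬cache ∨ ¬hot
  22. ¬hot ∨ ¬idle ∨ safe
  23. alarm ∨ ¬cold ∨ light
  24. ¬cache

cache = False, idle = True, light = False, power = True, hot = False, cold = False, alarm = False, busy = True, safe = True

Unit clause (¬cache) forces cache = False.
Set idle = True.
  then (¬idle ∨ power) forces power = True.
Set light = False.
Set hot = False.
  then (¬cold ∨ hot) forces cold = False.
Set alarm = False.
  then (alarm ∨ busy ∨ hot ∨ light) forces busy = True.
Set safe = True.
All clauses satisfied.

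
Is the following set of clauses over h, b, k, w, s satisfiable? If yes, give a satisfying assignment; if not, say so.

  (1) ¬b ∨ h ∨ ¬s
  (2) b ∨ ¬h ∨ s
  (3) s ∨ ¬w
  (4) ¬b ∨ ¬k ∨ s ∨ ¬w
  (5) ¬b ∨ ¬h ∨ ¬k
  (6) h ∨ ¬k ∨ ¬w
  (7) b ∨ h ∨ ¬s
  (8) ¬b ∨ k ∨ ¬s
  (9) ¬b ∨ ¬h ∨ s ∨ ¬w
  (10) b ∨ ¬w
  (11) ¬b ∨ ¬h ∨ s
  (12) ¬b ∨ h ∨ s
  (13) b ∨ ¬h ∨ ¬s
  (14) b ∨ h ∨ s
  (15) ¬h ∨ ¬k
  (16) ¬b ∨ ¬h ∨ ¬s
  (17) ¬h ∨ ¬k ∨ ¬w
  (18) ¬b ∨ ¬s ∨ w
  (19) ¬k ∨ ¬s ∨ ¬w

The formula is unsatisfiable.

Case s = True:
  If b = True:
    (¬b ∨ h ∨ ¬s) forces h = True.
    clause (¬b ∨ ¬h ∨ ¬s) is falsified.
  If b = False:
    (b ∨ h ∨ ¬s) forces h = True.
    clause (b ∨ ¬h ∨ ¬s) is falsified.
  Every sub-case reaches a contradiction.
Case s = False:
  (s ∨ ¬w) forces w = False.
  If h = True:
    (b ∨ ¬h ∨ s) forces b = True.
    clause (¬b ∨ ¬h ∨ s) is falsified.
  If h = False:
    (¬b ∨ h ∨ s) forces b = False.
    clause (b ∨ h ∨ s) is falsified.
  Every sub-case reaches a contradiction.
Both cases fail, so the formula is unsatisfiable.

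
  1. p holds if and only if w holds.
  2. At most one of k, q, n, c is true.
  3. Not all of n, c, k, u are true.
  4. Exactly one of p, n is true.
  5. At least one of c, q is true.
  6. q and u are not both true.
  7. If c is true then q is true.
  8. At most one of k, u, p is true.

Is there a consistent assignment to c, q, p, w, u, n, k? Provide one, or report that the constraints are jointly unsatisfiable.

c = False; q = True; p = True; w = True; u = False; n = False; k = False

  (1) p=T, w=T — same ✓
  (2) {k, q, n, c}: 1 true — at most one ✓
  (3) {n, c, k, u}: 0/4 true — not all ✓
  (4) {p, n}: 1 true — exactly one ✓
  (5) {c, q}: 1 true — at least one ✓
  (6) q=T, u=F — not both ✓
  (7) c=F ⇒ q: vacuous ✓
  (8) {k, u, p}: 1 true — at most one ✓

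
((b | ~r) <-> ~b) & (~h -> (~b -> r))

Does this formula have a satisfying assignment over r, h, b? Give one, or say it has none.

r = False, h = True, b = False

  (b | ~r) <-> ~b = True
    b | ~r = True
      ~r = True
    ~b = True
  ~h -> (~b -> r) = True
    ~h = False
    ~b -> r = False
      ~b = True
Both conjuncts True, so the formula holds.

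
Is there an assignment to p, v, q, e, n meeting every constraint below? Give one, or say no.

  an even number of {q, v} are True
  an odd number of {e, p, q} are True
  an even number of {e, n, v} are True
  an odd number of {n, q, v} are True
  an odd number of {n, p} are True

p=F, v=T, q=T, e=F, n=T

{q, v}: 2 true → even ✓
{e, p, q}: 1 true → odd ✓
{e, n, v}: 2 true → even ✓
{n, q, v}: 3 true → odd ✓
{n, p}: 1 true → odd ✓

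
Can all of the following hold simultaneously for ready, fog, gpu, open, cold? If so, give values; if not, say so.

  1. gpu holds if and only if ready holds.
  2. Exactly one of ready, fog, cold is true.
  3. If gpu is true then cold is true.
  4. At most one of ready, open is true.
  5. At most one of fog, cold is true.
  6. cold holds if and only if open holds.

ready=F, fog=T, gpu=F, open=F, cold=F

  (1) gpu=F, ready=F — same ✓
  (2) {ready, fog, cold}: 1 true — exactly one ✓
  (3) gpu=F ⇒ cold: vacuous ✓
  (4) {ready, open}: 0 true — at most one ✓
  (5) {fog, cold}: 1 true — at most one ✓
  (6) cold=F, open=F — same ✓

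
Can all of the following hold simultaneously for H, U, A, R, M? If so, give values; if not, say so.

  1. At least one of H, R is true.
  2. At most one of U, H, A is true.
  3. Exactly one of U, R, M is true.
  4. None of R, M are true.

Unsatisfiable — no assignment works.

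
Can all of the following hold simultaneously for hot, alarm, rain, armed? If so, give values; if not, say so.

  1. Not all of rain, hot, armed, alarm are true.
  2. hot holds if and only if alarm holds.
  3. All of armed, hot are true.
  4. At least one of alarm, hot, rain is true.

hot = True; alarm = True; rain = False; armed = True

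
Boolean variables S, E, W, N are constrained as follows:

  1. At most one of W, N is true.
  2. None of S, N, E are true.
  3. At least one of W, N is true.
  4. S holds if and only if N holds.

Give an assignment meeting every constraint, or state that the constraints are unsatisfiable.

S = False, E = False, W = True, N = False

  (1) {W, N}: 1 true — at most one ✓
  (2) {S, N, E}: 0 true — none ✓
  (3) {W, N}: 1 true — at least one ✓
  (4) S=F, N=F — same ✓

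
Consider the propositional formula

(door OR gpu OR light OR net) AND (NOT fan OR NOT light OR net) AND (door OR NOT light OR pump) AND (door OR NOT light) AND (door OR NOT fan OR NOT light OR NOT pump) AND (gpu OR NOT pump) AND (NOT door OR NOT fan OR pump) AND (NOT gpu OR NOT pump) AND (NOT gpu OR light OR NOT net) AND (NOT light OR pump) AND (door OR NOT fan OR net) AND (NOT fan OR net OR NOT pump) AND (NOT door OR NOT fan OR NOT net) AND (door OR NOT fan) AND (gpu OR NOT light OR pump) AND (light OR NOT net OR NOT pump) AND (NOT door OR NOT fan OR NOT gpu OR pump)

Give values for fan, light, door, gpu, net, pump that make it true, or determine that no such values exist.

Set fan = False.
Try light = True:
  (door OR NOT light) forces door = True.
  (NOT light OR pump) forces pump = True.
  (gpu OR NOT pump) forces gpu = True.
  clause (NOT gpu OR NOT pump) is falsified — backtrack.
So light = False.
Set door = True.
Set gpu = False.
  then (gpu OR NOT pump) forces pump = False.
Set net = False.
All clauses satisfied.

fan = False; light = False; door = True; gpu = False; net = False; pump = False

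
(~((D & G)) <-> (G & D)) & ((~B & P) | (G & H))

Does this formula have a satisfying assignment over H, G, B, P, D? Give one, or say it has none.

The conjunct ~((D & G)) <-> (G & D) is unsatisfiable on its own:
  G=F, D=F: evaluates to False.
  G=F, D=T: evaluates to False.
  G=T, D=F: evaluates to False.
  G=T, D=T: evaluates to False.
So the whole conjunction is unsatisfiable.

Unsatisfiable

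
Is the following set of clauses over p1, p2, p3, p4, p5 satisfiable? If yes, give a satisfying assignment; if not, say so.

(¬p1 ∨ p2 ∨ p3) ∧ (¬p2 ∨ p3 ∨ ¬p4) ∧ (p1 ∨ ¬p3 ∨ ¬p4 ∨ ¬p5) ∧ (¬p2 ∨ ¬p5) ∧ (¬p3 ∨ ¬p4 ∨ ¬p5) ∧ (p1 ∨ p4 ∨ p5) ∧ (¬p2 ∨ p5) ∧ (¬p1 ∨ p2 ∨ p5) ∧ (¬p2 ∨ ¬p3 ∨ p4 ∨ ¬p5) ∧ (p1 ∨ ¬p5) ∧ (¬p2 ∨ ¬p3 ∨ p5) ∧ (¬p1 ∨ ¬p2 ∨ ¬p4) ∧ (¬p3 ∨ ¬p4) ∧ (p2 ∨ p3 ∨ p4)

Set p1 = True.
Try p2 = True:
  (¬p2 ∨ ¬p5) forces p5 = False.
  clause (¬p2 ∨ p5) is falsified — backtrack.
So p2 = False.
  then (¬p1 ∨ p2 ∨ p3) forces p3 = True.
  then (¬p1 ∨ p2 ∨ p5) forces p5 = True.
  then (¬p3 ∨ ¬p4) forces p4 = False.
All clauses satisfied.

p1=T, p2=F, p3=T, p4=F, p5=T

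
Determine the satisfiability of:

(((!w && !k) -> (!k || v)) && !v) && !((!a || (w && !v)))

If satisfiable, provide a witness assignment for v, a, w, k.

v = False, a = True, w = False, k = False

  ((!w && !k) -> (!k || v)) && !v = True
    (!w && !k) -> (!k || v) = True
      !w && !k = True
        !w = True
        !k = True
      !k || v = True
        !k = True
    !v = True
  !((!a || (w && !v))) = True
    !a || (w && !v) = False
      !a = False
      w && !v = False
        !v = True
Both conjuncts True, so the formula holds.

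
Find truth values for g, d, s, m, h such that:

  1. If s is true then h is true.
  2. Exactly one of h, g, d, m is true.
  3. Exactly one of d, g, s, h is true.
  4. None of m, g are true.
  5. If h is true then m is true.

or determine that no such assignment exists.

g = False, d = True, s = False, m = False, h = False

  (1) s=F ⇒ h: vacuous ✓
  (2) {h, g, d, m}: 1 true — exactly one ✓
  (3) {d, g, s, h}: 1 true — exactly one ✓
  (4) {m, g}: 0 true — none ✓
  (5) h=F ⇒ m: vacuous ✓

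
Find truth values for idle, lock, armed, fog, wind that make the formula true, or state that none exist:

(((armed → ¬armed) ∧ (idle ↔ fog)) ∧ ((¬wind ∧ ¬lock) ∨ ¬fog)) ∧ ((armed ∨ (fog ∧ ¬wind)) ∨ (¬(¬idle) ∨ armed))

idle = True, lock = False, armed = False, fog = True, wind = False

  ((armed → ¬armed) ∧ (idle ↔ fog)) ∧ ((¬wind ∧ ¬lock) ∨ ¬fog) = True
    (armed → ¬armed) ∧ (idle ↔ fog) = True
      armed → ¬armed = True
        ¬armed = True
      idle ↔ fog = True
    (¬wind ∧ ¬lock) ∨ ¬fog = True
      ¬wind ∧ ¬lock = True
        ¬wind = True
        ¬lock = True
      ¬fog = False
  (armed ∨ (fog ∧ ¬wind)) ∨ (¬(¬idle) ∨ armed) = True
    armed ∨ (fog ∧ ¬wind) = True
      fog ∧ ¬wind = True
        ¬wind = True
    ¬(¬idle) ∨ armed = True
      ¬(¬idle) = True
        ¬idle = False
Both conjuncts True, so the formula holds.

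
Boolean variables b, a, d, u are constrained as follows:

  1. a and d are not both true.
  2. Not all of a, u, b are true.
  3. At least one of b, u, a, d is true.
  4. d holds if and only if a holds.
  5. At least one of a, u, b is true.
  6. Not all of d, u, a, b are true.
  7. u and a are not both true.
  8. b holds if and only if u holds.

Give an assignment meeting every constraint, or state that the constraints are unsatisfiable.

b: True; a: False; d: False; u: True

  (1) a=F, d=F — not both ✓
  (2) {a, u, b}: 2/3 true — not all ✓
  (3) {b, u, a, d}: 2 true — at least one ✓
  (4) d=F, a=F — same ✓
  (5) {a, u, b}: 2 true — at least one ✓
  (6) {d, u, a, b}: 2/4 true — not all ✓
  (7) u=T, a=F — not both ✓
  (8) b=T, u=T — same ✓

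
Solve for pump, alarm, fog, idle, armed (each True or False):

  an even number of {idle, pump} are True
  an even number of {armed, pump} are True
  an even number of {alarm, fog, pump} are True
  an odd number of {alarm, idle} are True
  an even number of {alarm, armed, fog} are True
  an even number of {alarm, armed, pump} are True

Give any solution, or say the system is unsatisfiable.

pump = True, alarm = False, fog = True, idle = True, armed = True

{idle, pump}: 2 true → even ✓
{armed, pump}: 2 true → even ✓
{alarm, fog, pump}: 2 true → even ✓
{alarm, idle}: 1 true → odd ✓
{alarm, armed, fog}: 2 true → even ✓
{alarm, armed, pump}: 2 true → even ✓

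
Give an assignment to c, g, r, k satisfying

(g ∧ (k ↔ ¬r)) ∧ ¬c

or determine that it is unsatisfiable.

c = False; g = True; r = False; k = True

  g ∧ (k ↔ ¬r) = True
    k ↔ ¬r = True
      ¬r = True
  ¬c = True
Both conjuncts True, so the formula holds.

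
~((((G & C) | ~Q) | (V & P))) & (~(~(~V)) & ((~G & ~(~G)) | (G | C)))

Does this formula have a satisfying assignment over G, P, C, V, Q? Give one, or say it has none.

G=F; P=F; C=T; V=F; Q=T

  ~((((G & C) | ~Q) | (V & P))) = True
    ((G & C) | ~Q) | (V & P) = False
      (G & C) | ~Q = False
        G & C = False
        ~Q = False
      V & P = False
  ~(~(~V)) & ((~G & ~(~G)) | (G | C)) = True
    ~(~(~V)) = True
      ~(~V) = False
        ~V = True
    (~G & ~(~G)) | (G | C) = True
      ~G & ~(~G) = False
        ~G = True
        ~(~G) = False
          ~G = True
      G | C = True
Both conjuncts True, so the formula holds.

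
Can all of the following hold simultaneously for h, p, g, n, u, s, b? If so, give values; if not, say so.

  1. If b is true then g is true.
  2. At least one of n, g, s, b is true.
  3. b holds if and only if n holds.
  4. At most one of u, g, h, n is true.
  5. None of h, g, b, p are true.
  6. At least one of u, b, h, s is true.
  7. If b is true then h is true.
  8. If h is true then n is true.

h: False; p: False; g: False; n: False; u: False; s: True; b: False

  (1) b=F ⇒ g: vacuous ✓
  (2) {n, g, s, b}: 1 true — at least one ✓
  (3) b=F, n=F — same ✓
  (4) {u, g, h, n}: 0 true — at most one ✓
  (5) {h, g, b, p}: 0 true — none ✓
  (6) {u, b, h, s}: 1 true — at least one ✓
  (7) b=F ⇒ h: vacuous ✓
  (8) h=F ⇒ n: vacuous ✓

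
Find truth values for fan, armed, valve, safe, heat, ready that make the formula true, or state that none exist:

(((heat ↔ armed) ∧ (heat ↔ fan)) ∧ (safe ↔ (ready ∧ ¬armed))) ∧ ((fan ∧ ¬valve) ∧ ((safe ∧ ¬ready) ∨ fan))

fan = True, armed = True, valve = False, safe = False, heat = True, ready = True

  ((heat ↔ armed) ∧ (heat ↔ fan)) ∧ (safe ↔ (ready ∧ ¬armed)) = True
    (heat ↔ armed) ∧ (heat ↔ fan) = True
      heat ↔ armed = True
      heat ↔ fan = True
    safe ↔ (ready ∧ ¬armed) = True
      ready ∧ ¬armed = False
        ¬armed = False
  (fan ∧ ¬valve) ∧ ((safe ∧ ¬ready) ∨ fan) = True
    fan ∧ ¬valve = True
      ¬valve = True
    (safe ∧ ¬ready) ∨ fan = True
      safe ∧ ¬ready = False
        ¬ready = False
Both conjuncts True, so the formula holds.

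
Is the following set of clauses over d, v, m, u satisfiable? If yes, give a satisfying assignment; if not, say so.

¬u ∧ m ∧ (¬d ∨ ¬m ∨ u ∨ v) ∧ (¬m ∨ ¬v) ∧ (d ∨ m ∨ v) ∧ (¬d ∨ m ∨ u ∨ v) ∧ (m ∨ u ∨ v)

Unit clause (¬u) forces u = False.
Unit clause (m) forces m = True.
In (¬m ∨ ¬v) only ¬v is left, so v = False.
In (¬d ∨ ¬m ∨ u ∨ v) only ¬d is left, so d = False.
All clauses satisfied.

d = False, v = False, m = True, u = False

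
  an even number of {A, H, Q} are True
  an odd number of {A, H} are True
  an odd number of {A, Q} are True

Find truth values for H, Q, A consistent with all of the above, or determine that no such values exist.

H = True, Q = True, A = False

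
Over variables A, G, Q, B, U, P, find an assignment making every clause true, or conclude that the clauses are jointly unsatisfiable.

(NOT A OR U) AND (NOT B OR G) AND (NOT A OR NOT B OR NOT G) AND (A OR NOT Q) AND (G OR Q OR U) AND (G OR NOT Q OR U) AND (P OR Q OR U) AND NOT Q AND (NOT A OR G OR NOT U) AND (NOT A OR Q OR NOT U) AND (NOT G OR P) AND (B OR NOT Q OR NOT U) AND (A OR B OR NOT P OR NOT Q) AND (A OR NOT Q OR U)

A = False, G = False, Q = False, B = False, U = True, P = True

Unit clause (NOT Q) forces Q = False.
Try A = True:
  (NOT A OR U) forces U = True.
  clause (NOT A OR Q OR NOT U) is falsified — backtrack.
So A = False.
Set G = False.
  then (NOT B OR G) forces B = False.
  then (G OR Q OR U) forces U = True.
Set P = True.
All clauses satisfied.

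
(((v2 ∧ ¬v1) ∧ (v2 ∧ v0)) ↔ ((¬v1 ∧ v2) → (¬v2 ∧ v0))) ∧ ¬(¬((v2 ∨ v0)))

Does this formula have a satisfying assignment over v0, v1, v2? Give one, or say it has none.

v0=F, v1=F, v2=T

  ((v2 ∧ ¬v1) ∧ (v2 ∧ v0)) ↔ ((¬v1 ∧ v2) → (¬v2 ∧ v0)) = True
    (v2 ∧ ¬v1) ∧ (v2 ∧ v0) = False
      v2 ∧ ¬v1 = True
        ¬v1 = True
      v2 ∧ v0 = False
    (¬v1 ∧ v2) → (¬v2 ∧ v0) = False
      ¬v1 ∧ v2 = True
        ¬v1 = True
      ¬v2 ∧ v0 = False
        ¬v2 = False
  ¬(¬((v2 ∨ v0))) = True
    ¬((v2 ∨ v0)) = False
      v2 ∨ v0 = True
Both conjuncts True, so the formula holds.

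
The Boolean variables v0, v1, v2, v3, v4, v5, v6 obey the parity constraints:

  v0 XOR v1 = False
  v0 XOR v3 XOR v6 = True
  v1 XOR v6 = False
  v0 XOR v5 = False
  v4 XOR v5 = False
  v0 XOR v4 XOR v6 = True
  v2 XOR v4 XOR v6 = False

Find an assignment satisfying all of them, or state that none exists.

v0 = True, v1 = True, v2 = False, v3 = True, v4 = True, v5 = True, v6 = True

v0 XOR v1 = T XOR T = False ✓
v0 XOR v3 XOR v6 = T XOR T XOR T = True ✓
v1 XOR v6 = T XOR T = False ✓
v0 XOR v5 = T XOR T = False ✓
v4 XOR v5 = T XOR T = False ✓
v0 XOR v4 XOR v6 = T XOR T XOR T = True ✓
v2 XOR v4 XOR v6 = F XOR T XOR T = False ✓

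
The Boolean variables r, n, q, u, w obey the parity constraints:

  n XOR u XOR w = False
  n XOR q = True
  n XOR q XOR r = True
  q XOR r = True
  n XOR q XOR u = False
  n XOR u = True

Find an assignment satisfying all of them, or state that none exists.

r=F; n=F; q=T; u=T; w=T

n XOR u XOR w = F XOR T XOR T = False ✓
n XOR q = F XOR T = True ✓
n XOR q XOR r = F XOR T XOR F = True ✓
q XOR r = T XOR F = True ✓
n XOR q XOR u = F XOR T XOR T = False ✓
n XOR u = F XOR T = True ✓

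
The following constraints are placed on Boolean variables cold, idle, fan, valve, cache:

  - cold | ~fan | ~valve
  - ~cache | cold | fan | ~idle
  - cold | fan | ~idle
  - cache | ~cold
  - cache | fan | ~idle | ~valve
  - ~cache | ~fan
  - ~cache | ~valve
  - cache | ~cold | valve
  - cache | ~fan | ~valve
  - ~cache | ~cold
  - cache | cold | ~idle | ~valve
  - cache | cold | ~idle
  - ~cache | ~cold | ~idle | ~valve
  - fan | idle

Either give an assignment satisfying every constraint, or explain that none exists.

cold=F, idle=F, fan=T, valve=F, cache=F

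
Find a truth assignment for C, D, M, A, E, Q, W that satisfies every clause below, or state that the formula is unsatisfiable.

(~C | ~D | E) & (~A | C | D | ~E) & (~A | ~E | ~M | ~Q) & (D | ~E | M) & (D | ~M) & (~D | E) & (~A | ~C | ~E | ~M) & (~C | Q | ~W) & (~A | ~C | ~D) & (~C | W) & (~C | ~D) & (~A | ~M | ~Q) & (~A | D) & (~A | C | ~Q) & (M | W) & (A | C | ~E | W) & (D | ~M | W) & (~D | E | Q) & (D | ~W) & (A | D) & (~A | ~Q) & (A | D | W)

C = False, D = True, M = False, A = True, E = True, Q = False, W = True

Try C = True:
  (~C | W) forces W = True.
  (~C | Q | ~W) forces Q = True.
  (~C | ~D) forces D = False.
  clause (D | ~W) is falsified — backtrack.
So C = False.
Set D = True.
  then (~D | E) forces E = True.
Set M = False.
  then (M | W) forces W = True.
Set A = True.
  then (~A | C | ~Q) forces Q = False.
All clauses satisfied.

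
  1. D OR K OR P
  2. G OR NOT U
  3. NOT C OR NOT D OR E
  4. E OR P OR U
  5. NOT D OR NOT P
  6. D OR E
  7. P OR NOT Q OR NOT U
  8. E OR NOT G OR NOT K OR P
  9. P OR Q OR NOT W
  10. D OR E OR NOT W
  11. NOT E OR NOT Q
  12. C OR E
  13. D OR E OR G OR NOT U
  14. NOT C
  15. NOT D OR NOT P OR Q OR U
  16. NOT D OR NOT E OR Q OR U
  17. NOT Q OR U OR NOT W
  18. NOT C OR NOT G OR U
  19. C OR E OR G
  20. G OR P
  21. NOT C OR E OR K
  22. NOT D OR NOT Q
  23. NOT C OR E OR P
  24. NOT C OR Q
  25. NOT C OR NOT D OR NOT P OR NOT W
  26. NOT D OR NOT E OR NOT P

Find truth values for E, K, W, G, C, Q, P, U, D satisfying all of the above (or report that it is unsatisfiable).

E = True, K = True, W = False, G = True, C = False, Q = False, P = False, U = True, D = False

Unit clause (NOT C) forces C = False.
In (C OR E) only E is left, so E = True.
In (NOT E OR NOT Q) only NOT Q is left, so Q = False.
Set K = True.
Set W = False.
Set G = True.
Set P = False.
Set U = True.
Set D = False.
All clauses satisfied.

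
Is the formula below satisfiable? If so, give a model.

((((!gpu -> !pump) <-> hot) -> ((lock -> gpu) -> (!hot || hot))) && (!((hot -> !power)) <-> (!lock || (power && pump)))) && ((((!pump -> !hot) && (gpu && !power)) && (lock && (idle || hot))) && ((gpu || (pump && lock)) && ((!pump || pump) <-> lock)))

hot = False, lock = True, gpu = True, power = False, idle = True, pump = True

  (((!gpu -> !pump) <-> hot) -> ((lock -> gpu) -> (!hot || hot))) && (!((hot -> !power)) <-> (!lock || (power && pump))) = True
    ((!gpu -> !pump) <-> hot) -> ((lock -> gpu) -> (!hot || hot)) = True
      (!gpu -> !pump) <-> hot = False
        !gpu -> !pump = True
          !gpu = False
          !pump = False
      (lock -> gpu) -> (!hot || hot) = True
        lock -> gpu = True
        !hot || hot = True
          !hot = True
    !((hot -> !power)) <-> (!lock || (power && pump)) = True
      !((hot -> !power)) = False
        hot -> !power = True
          !power = True
      !lock || (power && pump) = False
        !lock = False
        power && pump = False
  (((!pump -> !hot) && (gpu && !power)) && (lock && (idle || hot))) && ((gpu || (pump && lock)) && ((!pump || pump) <-> lock)) = True
    ((!pump -> !hot) && (gpu && !power)) && (lock && (idle || hot)) = True
      (!pump -> !hot) && (gpu && !power) = True
        !pump -> !hot = True
          !pump = False
          !hot = True
        gpu && !power = True
          !power = True
      lock && (idle || hot) = True
        idle || hot = True
    (gpu || (pump && lock)) && ((!pump || pump) <-> lock) = True
      gpu || (pump && lock) = True
        pump && lock = True
      (!pump || pump) <-> lock = True
        !pump || pump = True
          !pump = False
Both conjuncts True, so the formula holds.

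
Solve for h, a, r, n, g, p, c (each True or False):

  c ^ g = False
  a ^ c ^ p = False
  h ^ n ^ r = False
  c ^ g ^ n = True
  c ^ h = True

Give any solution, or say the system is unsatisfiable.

h=T, a=T, r=F, n=T, g=F, p=T, c=F

c ^ g = F ^ F = False ✓
a ^ c ^ p = T ^ F ^ T = False ✓
h ^ n ^ r = T ^ T ^ F = False ✓
c ^ g ^ n = F ^ F ^ T = True ✓
c ^ h = F ^ T = True ✓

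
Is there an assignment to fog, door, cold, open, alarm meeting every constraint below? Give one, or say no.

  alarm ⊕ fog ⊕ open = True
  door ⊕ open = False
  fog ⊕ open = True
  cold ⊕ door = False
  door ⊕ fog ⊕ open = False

fog=F, door=T, cold=T, open=T, alarm=F

alarm ⊕ fog ⊕ open = F ⊕ F ⊕ T = True ✓
door ⊕ open = T ⊕ T = False ✓
fog ⊕ open = F ⊕ T = True ✓
cold ⊕ door = T ⊕ T = False ✓
door ⊕ fog ⊕ open = T ⊕ F ⊕ T = False ✓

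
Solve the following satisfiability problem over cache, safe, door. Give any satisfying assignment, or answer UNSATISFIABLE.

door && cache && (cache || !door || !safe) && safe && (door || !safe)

cache = True, safe = True, door = True

Unit clause (door) forces door = True.
Unit clause (cache) forces cache = True.
Unit clause (safe) forces safe = True.
All clauses satisfied.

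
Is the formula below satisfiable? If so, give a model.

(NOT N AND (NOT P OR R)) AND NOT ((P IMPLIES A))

P=T, R=T, N=F, A=F

  NOT N AND (NOT P OR R) = True
    NOT N = True
    NOT P OR R = True
      NOT P = False
  NOT ((P IMPLIES A)) = True
    P IMPLIES A = False
Both conjuncts True, so the formula holds.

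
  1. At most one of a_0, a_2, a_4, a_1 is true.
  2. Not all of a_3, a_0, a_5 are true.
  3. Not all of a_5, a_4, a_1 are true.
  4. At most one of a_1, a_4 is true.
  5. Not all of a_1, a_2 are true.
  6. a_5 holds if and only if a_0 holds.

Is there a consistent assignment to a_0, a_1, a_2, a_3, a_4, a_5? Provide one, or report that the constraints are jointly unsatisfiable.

a_0 = True, a_1 = False, a_2 = False, a_3 = False, a_4 = False, a_5 = True

  (1) {a_0, a_2, a_4, a_1}: 1 true — at most one ✓
  (2) {a_3, a_0, a_5}: 2/3 true — not all ✓
  (3) {a_5, a_4, a_1}: 1/3 true — not all ✓
  (4) {a_1, a_4}: 0 true — at most one ✓
  (5) {a_1, a_2}: 0/2 true — not all ✓
  (6) a_5=T, a_0=T — same ✓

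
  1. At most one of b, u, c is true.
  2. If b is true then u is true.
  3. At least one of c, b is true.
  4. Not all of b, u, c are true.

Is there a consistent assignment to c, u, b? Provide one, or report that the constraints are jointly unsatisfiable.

c = True, u = False, b = False

  (1) {b, u, c}: 1 true — at most one ✓
  (2) b=F ⇒ u: vacuous ✓
  (3) {c, b}: 1 true — at least one ✓
  (4) {b, u, c}: 1/3 true — not all ✓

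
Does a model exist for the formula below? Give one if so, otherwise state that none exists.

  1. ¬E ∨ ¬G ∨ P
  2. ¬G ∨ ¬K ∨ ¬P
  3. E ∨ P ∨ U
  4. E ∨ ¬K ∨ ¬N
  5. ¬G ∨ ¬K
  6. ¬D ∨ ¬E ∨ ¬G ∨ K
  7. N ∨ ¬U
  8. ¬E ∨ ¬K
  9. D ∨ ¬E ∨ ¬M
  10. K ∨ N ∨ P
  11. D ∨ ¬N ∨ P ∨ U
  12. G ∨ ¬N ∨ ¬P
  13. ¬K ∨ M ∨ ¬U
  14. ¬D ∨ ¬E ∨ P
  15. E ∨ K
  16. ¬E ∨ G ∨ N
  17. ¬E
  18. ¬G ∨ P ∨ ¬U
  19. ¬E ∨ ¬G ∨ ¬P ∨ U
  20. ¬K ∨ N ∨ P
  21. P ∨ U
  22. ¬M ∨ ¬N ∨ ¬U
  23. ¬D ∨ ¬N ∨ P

Unit clause (¬E) forces E = False.
In (E ∨ K) only K is left, so K = True.
In (E ∨ ¬K ∨ ¬N) only ¬N is left, so N = False.
In (¬G ∨ ¬K) only ¬G is left, so G = False.
In (N ∨ ¬U) only ¬U is left, so U = False.
In (¬K ∨ N ∨ P) only P is left, so P = True.
Set D = True.
Set M = False.
All clauses satisfied.

E = False, G = False, U = False, D = True, K = True, N = False, M = False, P = True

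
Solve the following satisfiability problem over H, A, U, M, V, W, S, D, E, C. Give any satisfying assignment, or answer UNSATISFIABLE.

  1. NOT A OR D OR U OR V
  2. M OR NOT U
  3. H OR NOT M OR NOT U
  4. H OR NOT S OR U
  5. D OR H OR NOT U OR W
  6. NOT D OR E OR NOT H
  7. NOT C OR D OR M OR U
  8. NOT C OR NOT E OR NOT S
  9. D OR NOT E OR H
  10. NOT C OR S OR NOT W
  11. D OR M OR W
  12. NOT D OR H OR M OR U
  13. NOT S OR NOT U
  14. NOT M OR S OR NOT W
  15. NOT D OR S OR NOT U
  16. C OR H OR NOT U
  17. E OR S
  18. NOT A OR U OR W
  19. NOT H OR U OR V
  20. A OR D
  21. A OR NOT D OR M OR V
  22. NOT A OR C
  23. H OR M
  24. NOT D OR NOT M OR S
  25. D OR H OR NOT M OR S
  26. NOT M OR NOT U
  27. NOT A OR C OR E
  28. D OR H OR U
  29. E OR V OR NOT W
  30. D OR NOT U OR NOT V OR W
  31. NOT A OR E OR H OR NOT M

H = True, A = False, U = False, M = False, V = True, W = False, S = False, D = True, E = True, C = False

Set H = True.
Set A = False.
  then (A OR D) forces D = True.
  then (NOT D OR E OR NOT H) forces E = True.
Set U = False.
  then (NOT H OR U OR V) forces V = True.
Set M = False.
Set W = False.
Set S = False.
Set C = False.
All clauses satisfied.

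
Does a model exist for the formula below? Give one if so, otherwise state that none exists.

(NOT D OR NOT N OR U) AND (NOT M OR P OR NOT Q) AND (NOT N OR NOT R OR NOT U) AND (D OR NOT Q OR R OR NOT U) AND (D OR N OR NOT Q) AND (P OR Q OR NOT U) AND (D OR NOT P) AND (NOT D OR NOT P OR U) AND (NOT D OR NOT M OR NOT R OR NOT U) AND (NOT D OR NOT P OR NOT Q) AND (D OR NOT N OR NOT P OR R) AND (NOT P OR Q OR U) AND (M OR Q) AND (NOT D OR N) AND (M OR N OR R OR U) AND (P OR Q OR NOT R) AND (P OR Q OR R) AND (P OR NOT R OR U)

Set P = True.
  then (D OR NOT P) forces D = True.
  then (NOT D OR NOT P OR U) forces U = True.
  then (NOT D OR NOT P OR NOT Q) forces Q = False.
  then (M OR Q) forces M = True.
  then (NOT D OR N) forces N = True.
  then (NOT N OR NOT R OR NOT U) forces R = False.
All clauses satisfied.

P=T; U=T; N=T; M=T; D=T; Q=F; R=F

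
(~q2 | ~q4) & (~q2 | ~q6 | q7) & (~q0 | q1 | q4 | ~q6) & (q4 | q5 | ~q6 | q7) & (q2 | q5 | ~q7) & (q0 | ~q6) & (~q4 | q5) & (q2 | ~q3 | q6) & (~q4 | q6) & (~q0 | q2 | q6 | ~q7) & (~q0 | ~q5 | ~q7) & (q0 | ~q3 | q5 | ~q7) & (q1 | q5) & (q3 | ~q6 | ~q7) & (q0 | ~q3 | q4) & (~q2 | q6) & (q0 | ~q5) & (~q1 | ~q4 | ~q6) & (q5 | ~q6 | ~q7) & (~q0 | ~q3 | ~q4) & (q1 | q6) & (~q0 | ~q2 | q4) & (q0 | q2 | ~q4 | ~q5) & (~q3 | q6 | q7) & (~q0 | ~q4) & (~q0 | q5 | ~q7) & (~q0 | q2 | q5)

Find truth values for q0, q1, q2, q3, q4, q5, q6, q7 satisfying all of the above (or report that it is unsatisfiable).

Set q0 = False.
  then (q0 | ~q6) forces q6 = False.
  then (~q4 | q6) forces q4 = False.
  then (q0 | ~q3 | q4) forces q3 = False.
  then (~q2 | q6) forces q2 = False.
  then (q0 | ~q5) forces q5 = False.
  then (q1 | q6) forces q1 = True.
  then (q2 | q5 | ~q7) forces q7 = False.
All clauses satisfied.

q0 = False; q1 = True; q2 = False; q3 = False; q4 = False; q5 = False; q6 = False; q7 = False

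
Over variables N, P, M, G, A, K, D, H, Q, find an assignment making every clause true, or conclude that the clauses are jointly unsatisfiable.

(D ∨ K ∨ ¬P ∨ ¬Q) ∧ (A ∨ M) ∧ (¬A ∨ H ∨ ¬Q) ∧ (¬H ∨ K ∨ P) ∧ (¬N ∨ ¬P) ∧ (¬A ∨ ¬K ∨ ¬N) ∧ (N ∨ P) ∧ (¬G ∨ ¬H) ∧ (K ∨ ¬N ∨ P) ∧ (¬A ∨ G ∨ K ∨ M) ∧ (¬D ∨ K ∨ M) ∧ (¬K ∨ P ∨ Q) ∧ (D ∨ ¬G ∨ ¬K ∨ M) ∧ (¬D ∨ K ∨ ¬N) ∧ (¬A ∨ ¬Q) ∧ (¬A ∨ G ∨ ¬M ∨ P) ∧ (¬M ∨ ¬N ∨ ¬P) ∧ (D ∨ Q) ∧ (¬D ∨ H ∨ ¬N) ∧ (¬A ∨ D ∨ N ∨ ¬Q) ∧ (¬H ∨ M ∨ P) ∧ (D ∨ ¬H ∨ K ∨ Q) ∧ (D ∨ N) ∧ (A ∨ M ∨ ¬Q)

Set N = False.
  then (N ∨ P) forces P = True.
  then (D ∨ N) forces D = True.
Set M = True.
Set G = False.
Set A = False.
Set K = True.
Set H = True.
Set Q = False.
All clauses satisfied.

N = False; P = True; M = True; G = False; A = False; K = True; D = True; H = True; Q = False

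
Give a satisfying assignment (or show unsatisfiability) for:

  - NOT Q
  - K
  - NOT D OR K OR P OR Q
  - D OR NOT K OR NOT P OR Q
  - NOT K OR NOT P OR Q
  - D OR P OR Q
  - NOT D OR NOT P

K: True, D: True, P: False, Q: False

Unit clause (NOT Q) forces Q = False.
Unit clause (K) forces K = True.
In (NOT K OR NOT P OR Q) only NOT P is left, so P = False.
In (D OR P OR Q) only D is left, so D = True.
Check each clause:
  (NOT Q): NOT Q holds.
  (K): K holds.
  (NOT D OR K OR P OR Q): K holds.
  (D OR NOT K OR NOT P OR Q): D holds.
  (NOT K OR NOT P OR Q): NOT P holds.
  (D OR P OR Q): D holds.
  (NOT D OR NOT P): NOT P holds.
All clauses satisfied.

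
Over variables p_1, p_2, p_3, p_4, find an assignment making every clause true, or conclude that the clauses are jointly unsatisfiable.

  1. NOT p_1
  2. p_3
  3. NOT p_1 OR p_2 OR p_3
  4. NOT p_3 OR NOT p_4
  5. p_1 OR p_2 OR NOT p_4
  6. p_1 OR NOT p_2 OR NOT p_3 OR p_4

p_1 = False, p_2 = False, p_3 = True, p_4 = False

Unit clause (NOT p_1) forces p_1 = False.
Unit clause (p_3) forces p_3 = True.
In (NOT p_3 OR NOT p_4) only NOT p_4 is left, so p_4 = False.
In (p_1 OR NOT p_2 OR NOT p_3 OR p_4) only NOT p_2 is left, so p_2 = False.
Check each clause:
  (NOT p_1): NOT p_1 holds.
  (p_3): p_3 holds.
  (NOT p_1 OR p_2 OR p_3): NOT p_1 holds.
  (NOT p_3 OR NOT p_4): NOT p_4 holds.
  (p_1 OR p_2 OR NOT p_4): NOT p_4 holds.
  (p_1 OR NOT p_2 OR NOT p_3 OR p_4): NOT p_2 holds.
All clauses satisfied.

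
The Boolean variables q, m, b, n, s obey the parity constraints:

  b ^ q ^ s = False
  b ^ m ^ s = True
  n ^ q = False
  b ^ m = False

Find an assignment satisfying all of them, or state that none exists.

q = False; m = True; b = True; n = False; s = True

b ^ q ^ s = T ^ F ^ T = False ✓
b ^ m ^ s = T ^ T ^ T = True ✓
n ^ q = F ^ F = False ✓
b ^ m = T ^ T = False ✓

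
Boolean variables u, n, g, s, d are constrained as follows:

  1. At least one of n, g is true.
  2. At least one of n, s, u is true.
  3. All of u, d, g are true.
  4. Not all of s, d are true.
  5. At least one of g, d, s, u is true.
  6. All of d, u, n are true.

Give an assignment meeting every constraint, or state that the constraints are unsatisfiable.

u=T, n=T, g=T, s=F, d=T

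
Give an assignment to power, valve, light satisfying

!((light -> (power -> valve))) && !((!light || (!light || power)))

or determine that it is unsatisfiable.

The formula is unsatisfiable.

Case power = True: the conjunct !((!light || (!light || power))) becomes !((!light || True)) = False.
Case power = False: the conjunct !((light -> (power -> valve))) becomes !((light -> True)) = False.
Both cases fail — unsatisfiable.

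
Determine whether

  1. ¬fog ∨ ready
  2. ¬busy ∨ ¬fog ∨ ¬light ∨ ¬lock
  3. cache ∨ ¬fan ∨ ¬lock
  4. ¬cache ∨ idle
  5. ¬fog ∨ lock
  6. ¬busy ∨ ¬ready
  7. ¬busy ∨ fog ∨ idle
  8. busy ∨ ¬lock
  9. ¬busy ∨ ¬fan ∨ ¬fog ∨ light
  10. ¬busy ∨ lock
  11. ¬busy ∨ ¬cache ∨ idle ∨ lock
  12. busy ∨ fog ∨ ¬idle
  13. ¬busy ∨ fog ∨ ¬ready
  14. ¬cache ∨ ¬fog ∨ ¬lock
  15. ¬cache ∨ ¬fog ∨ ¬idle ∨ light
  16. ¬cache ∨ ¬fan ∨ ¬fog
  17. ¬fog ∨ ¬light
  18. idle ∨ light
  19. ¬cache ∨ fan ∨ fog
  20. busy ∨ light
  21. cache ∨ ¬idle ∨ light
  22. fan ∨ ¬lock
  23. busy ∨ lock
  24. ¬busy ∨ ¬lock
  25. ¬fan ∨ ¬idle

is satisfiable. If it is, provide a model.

The formula is unsatisfiable.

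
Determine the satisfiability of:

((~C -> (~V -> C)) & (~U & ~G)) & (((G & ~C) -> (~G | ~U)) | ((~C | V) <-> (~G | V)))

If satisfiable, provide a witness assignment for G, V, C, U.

G = False, V = True, C = True, U = False

  (~C -> (~V -> C)) & (~U & ~G) = True
    ~C -> (~V -> C) = True
      ~C = False
      ~V -> C = True
        ~V = False
    ~U & ~G = True
      ~U = True
      ~G = True
  ((G & ~C) -> (~G | ~U)) | ((~C | V) <-> (~G | V)) = True
    (G & ~C) -> (~G | ~U) = True
      G & ~C = False
        ~C = False
      ~G | ~U = True
        ~G = True
        ~U = True
    (~C | V) <-> (~G | V) = True
      ~C | V = True
        ~C = False
      ~G | V = True
        ~G = True
Both conjuncts True, so the formula holds.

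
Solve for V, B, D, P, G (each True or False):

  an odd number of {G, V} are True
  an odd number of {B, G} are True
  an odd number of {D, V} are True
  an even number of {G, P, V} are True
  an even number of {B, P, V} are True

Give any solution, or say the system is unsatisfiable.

Adding constraints 2, 4, 5 mod 2: every variable appears an even number of times on the left, so the left side is 0.
But the right sides sum to 1 (mod 2). 0 ≠ 1 — the system is inconsistent.

No satisfying assignment exists.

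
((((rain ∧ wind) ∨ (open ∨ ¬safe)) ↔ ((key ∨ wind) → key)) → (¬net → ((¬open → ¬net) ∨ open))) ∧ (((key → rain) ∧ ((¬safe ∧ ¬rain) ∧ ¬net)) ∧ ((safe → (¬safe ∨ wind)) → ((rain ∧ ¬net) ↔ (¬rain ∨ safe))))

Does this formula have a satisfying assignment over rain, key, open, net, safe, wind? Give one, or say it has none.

No satisfying assignment exists.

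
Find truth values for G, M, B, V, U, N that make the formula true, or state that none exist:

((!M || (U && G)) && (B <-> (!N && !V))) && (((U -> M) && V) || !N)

G = False, M = False, B = False, V = True, U = False, N = False

  (!M || (U && G)) && (B <-> (!N && !V)) = True
    !M || (U && G) = True
      !M = True
      U && G = False
    B <-> (!N && !V) = True
      !N && !V = False
        !N = True
        !V = False
  ((U -> M) && V) || !N = True
    (U -> M) && V = True
      U -> M = True
    !N = True
Both conjuncts True, so the formula holds.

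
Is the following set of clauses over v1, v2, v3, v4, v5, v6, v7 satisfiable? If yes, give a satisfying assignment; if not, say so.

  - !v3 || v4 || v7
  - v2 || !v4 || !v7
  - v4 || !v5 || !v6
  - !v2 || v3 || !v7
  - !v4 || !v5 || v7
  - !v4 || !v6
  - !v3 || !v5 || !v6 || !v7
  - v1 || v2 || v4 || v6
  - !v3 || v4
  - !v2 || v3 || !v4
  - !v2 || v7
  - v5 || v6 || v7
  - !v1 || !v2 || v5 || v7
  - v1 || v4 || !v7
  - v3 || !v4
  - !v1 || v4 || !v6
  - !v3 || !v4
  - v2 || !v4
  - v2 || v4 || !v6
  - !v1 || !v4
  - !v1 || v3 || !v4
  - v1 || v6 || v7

Set v1 = True.
  then (!v1 || !v4) forces v4 = False.
  then (!v3 || v4) forces v3 = False.
  then (!v1 || v4 || !v6) forces v6 = False.
Try v2 = True:
  (!v2 || v3 || !v7) forces v7 = False.
  clause (!v2 || v7) is falsified — backtrack.
So v2 = False.
Set v5 = True.
Set v7 = False.
All clauses satisfied.

v1 = True, v2 = False, v3 = False, v4 = False, v5 = True, v6 = False, v7 = False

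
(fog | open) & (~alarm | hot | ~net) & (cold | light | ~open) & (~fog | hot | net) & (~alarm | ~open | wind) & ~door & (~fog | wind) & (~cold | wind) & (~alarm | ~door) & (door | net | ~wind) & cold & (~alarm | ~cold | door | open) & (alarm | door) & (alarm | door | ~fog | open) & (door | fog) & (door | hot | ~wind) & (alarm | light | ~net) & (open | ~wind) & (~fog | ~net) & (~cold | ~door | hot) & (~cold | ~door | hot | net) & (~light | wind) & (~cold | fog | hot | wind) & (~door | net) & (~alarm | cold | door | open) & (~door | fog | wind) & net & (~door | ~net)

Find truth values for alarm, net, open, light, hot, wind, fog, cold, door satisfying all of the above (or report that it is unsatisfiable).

Case fog = True:
  (~door) forces door = False.
  (~fog | wind) forces wind = True.
  (door | net | ~wind) forces net = True.
  Clause (~fog | ~net) is falsified — contradiction.
Case fog = False:
  (fog | open) forces open = True.
  (~door) forces door = False.
  Clause (door | fog) is falsified — contradiction.
Both cases fail, so the formula is unsatisfiable.

No satisfying assignment exists.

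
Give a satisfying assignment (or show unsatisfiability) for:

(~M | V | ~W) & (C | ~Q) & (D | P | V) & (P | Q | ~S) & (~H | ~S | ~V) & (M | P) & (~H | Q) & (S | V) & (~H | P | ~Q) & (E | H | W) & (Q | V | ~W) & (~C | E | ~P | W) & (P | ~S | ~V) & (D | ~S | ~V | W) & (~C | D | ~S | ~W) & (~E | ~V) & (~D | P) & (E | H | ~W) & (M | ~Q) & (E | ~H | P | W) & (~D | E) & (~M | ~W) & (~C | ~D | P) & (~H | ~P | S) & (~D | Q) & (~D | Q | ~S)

Set H = True.
  then (~H | Q) forces Q = True.
  then (~H | P | ~Q) forces P = True.
  then (M | ~Q) forces M = True.
  then (~M | ~W) forces W = False.
  then (~H | ~P | S) forces S = True.
  then (C | ~Q) forces C = True.
  then (~H | ~S | ~V) forces V = False.
  then (~C | E | ~P | W) forces E = True.
Set D = False.
All clauses satisfied.

H = True, Q = True, E = True, P = True, V = False, D = False, M = True, W = False, S = True, C = True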